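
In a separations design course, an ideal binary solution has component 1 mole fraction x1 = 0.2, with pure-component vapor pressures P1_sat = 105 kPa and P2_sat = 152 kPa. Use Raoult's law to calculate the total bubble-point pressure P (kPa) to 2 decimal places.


P = x1*P1_sat + x2*P2_sat
x2 = 1 - x1 = 1 - 0.2 = 0.8
P = 0.2*105 + 0.8*152
P = 21.0 + 121.6
P = 142.60 kPa


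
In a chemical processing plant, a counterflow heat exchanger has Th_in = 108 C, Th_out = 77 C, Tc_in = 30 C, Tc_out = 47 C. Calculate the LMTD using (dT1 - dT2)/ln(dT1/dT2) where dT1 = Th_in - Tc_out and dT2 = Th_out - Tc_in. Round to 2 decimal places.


dT1 = Th_in - Tc_out = 108 - 47 = 61
dT2 = Th_out - Tc_in = 77 - 30 = 47
LMTD = (dT1 - dT2) / ln(dT1/dT2)
LMTD = (61 - 47) / ln(61/47)
LMTD = 53.70 K


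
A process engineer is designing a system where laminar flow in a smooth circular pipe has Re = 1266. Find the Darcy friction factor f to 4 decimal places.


f = 64 / Re
f = 64 / 1266
f = 0.0506


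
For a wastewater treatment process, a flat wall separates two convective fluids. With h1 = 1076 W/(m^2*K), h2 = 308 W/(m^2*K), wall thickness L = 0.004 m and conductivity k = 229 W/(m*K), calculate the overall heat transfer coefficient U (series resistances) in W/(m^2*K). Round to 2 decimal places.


1/U = 1/h1 + L/k + 1/h2
1/U = 1/1076 + 0.004/229 + 1/308
1/U = 0.000929368 + 1.74672e-05 + 0.0032467532
1/U = 0.0041935884
U = 238.46 W/(m^2*K)


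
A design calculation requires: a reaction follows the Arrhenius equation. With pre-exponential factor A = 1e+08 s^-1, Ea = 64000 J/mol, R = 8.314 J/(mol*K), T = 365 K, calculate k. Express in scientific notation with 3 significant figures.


k = A * exp(-Ea/(R*T))
k = 1e+08 * exp(-64000 / (8.314 * 365))
k = 1e+08 * exp(-21.090025)
k = 6.93e-02


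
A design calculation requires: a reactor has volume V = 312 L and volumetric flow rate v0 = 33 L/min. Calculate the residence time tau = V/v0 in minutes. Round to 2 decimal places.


tau = V / v0
tau = 312 / 33
tau = 9.45 min


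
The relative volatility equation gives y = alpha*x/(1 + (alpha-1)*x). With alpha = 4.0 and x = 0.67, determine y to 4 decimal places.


y = alpha*x / (1 + (alpha-1)*x)
y = 4.0*0.67 / (1 + (4.0-1)*0.67)
y = 2.68 / (1 + 2.01)
y = 2.68 / 3.01
y = 0.8904


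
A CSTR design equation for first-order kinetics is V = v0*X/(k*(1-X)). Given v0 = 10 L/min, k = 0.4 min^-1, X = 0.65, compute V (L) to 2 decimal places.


V = v0 * X / (k * (1 - X))
V = 10 * 0.65 / (0.4 * (1 - 0.65))
V = 6.5 / (0.4 * 0.35)
V = 6.5 / 0.14
V = 46.43 L


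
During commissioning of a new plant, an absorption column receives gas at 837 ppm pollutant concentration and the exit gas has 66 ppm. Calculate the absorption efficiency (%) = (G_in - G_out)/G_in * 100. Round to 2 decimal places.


Efficiency = (G_in - G_out) / G_in * 100%
Efficiency = (837 - 66) / 837 * 100
Efficiency = 771 / 837 * 100
Efficiency = 92.11%


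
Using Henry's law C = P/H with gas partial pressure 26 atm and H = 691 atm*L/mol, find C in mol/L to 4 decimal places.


C = P / H
C = 26 / 691
C = 0.0376 mol/L


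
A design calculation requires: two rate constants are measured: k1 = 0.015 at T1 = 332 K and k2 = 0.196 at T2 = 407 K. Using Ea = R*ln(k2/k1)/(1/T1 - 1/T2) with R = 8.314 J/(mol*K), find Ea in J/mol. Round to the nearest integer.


Ea = R * ln(k2/k1) / (1/T1 - 1/T2)
ln(k2/k1) = ln(0.196/0.015) = 2.5700645
1/T1 - 1/T2 = 1/332 - 1/407 = 0.000555045736
Ea = 8.314 * 2.5700645 / 0.000555045736
Ea = 38497 J/mol


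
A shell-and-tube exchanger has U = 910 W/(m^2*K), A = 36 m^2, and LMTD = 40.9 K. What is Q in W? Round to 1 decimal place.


Q = U * A * LMTD
Q = 910 * 36 * 40.9
Q = 1339884.0 W


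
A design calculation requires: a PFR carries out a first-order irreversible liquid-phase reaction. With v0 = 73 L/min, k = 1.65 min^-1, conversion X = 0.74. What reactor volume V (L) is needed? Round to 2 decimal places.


V = (v0/k) * ln(1/(1-X))
V = (73/1.65) * ln(1/(1-0.74))
V = 44.242424 * ln(3.846154)
V = 44.242424 * 1.347074
V = 59.60 L


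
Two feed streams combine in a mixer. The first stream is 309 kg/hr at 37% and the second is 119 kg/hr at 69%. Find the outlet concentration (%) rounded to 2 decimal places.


Mass balance on solute: F1*x1 + F2*x2 = F3*x3
F3 = F1 + F2 = 309 + 119 = 428 kg/hr
x3 = (F1*x1 + F2*x2)/F3
x3 = (309*0.37 + 119*0.69) / 428
x3 = 45.90%


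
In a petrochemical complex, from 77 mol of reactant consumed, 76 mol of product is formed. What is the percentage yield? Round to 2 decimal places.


Yield = (moles product / moles consumed) * 100%
Yield = (76 / 77) * 100
Yield = 0.987 * 100
Yield = 98.70%


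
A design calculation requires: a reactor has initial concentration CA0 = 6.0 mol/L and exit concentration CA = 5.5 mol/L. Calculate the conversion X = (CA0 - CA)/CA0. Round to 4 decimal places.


X = (CA0 - CA) / CA0
X = (6.0 - 5.5) / 6.0
X = 0.5 / 6.0
X = 0.0833


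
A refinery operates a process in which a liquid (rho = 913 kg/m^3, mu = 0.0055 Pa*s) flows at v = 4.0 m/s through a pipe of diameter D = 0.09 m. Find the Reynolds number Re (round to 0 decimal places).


Re = rho * v * D / mu
Re = 913 * 4.0 * 0.09 / 0.0055
Re = 328.68 / 0.0055
Re = 59760


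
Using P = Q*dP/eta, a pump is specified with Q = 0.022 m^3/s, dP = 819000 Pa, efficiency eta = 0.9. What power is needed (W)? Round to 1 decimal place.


P = Q * dP / eta
P = 0.022 * 819000 / 0.9
P = 18018.0 / 0.9
P = 20020.0 W


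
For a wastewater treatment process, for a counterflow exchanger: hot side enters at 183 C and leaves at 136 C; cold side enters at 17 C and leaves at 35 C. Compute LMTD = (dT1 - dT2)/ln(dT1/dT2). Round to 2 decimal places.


dT1 = Th_in - Tc_out = 183 - 35 = 148
dT2 = Th_out - Tc_in = 136 - 17 = 119
LMTD = (dT1 - dT2) / ln(dT1/dT2)
LMTD = (148 - 119) / ln(148/119)
LMTD = 132.97 K


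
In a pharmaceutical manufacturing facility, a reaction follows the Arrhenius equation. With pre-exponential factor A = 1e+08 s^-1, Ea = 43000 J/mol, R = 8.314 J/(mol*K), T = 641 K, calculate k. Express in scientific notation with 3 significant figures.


k = A * exp(-Ea/(R*T))
k = 1e+08 * exp(-43000 / (8.314 * 641))
k = 1e+08 * exp(-8.068641)
k = 3.13e+04


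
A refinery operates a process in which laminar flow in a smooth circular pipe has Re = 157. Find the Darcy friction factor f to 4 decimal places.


f = 64 / Re
f = 64 / 157
f = 0.4076


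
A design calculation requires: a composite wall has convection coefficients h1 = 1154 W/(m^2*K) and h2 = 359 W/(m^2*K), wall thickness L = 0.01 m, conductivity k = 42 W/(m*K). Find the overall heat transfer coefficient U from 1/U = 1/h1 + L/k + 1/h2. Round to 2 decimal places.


1/U = 1/h1 + L/k + 1/h2
1/U = 1/1154 + 0.01/42 + 1/359
1/U = 0.0008665511 + 0.0002380952 + 0.0027855153
1/U = 0.0038901616
U = 257.06 W/(m^2*K)


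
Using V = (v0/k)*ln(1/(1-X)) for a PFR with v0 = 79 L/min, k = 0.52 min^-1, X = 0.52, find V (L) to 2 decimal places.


V = (v0/k) * ln(1/(1-X))
V = (79/0.52) * ln(1/(1-0.52))
V = 151.923077 * ln(2.083333)
V = 151.923077 * 0.733969
V = 111.51 L


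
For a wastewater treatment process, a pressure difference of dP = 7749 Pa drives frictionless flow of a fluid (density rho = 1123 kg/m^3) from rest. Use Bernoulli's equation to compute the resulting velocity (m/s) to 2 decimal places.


v = sqrt(2*dP/rho)
v = sqrt(2*7749/1123)
v = sqrt(13.800534)
v = 3.71 m/s


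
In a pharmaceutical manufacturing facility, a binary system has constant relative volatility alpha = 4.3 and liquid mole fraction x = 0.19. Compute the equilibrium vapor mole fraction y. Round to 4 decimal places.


y = alpha*x / (1 + (alpha-1)*x)
y = 4.3*0.19 / (1 + (4.3-1)*0.19)
y = 0.817 / (1 + 0.627)
y = 0.817 / 1.627
y = 0.5022


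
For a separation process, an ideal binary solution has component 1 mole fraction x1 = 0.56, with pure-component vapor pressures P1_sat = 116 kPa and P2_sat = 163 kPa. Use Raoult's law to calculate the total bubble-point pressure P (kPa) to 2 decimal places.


P = x1*P1_sat + x2*P2_sat
x2 = 1 - x1 = 1 - 0.56 = 0.44
P = 0.56*116 + 0.44*163
P = 64.96 + 71.72
P = 136.68 kPa


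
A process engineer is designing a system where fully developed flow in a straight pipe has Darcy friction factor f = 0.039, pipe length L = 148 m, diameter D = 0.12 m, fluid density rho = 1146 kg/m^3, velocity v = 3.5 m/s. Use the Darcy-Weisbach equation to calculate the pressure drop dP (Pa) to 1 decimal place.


dP = f * (L/D) * (rho*v^2/2)
dP = 0.039 * (148/0.12) * (1146*3.5^2/2)
L/D = 1233.33333333
rho*v^2/2 = 1146*12.25/2 = 7019.25
dP = 0.039 * 1233.33333333 * 7019.25
dP = 337625.9 Pa


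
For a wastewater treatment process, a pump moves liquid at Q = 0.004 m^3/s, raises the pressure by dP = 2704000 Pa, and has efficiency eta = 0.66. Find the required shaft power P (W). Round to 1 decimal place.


P = Q * dP / eta
P = 0.004 * 2704000 / 0.66
P = 10816.0 / 0.66
P = 16387.9 W


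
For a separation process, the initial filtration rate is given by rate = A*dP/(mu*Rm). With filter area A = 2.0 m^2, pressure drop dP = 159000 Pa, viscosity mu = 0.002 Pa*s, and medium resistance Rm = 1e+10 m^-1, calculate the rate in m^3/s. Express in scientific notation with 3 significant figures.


rate = A * dP / (mu * Rm)
rate = 2.0 * 159000 / (0.002 * 1e+10)
rate = 318000.0 / 2.000e+07
rate = 1.59e-02 m^3/s


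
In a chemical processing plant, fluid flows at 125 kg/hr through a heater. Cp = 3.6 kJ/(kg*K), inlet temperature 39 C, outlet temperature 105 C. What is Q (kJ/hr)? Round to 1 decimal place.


Q = m_dot * Cp * (T2 - T1)
Q = 125 * 3.6 * (105 - 39)
Q = 125 * 3.6 * 66
Q = 29700.0 kJ/hr


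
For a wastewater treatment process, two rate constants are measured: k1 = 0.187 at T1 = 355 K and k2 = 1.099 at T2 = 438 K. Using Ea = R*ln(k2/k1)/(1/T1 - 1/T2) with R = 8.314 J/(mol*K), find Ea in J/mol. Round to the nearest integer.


Ea = R * ln(k2/k1) / (1/T1 - 1/T2)
ln(k2/k1) = ln(1.099/0.187) = 1.7710473
1/T1 - 1/T2 = 1/355 - 1/438 = 0.000533796386
Ea = 8.314 * 1.7710473 / 0.000533796386
Ea = 27584 J/mol


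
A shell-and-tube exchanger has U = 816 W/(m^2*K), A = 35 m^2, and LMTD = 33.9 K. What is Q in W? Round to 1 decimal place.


Q = U * A * LMTD
Q = 816 * 35 * 33.9
Q = 968184.0 W


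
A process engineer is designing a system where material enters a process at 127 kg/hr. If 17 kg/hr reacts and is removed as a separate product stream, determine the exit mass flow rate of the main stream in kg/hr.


Steady-state mass balance on the main outlet: F_out = F_in - F_removed
F_out = 127 - 17
F_out = 110 kg/hr


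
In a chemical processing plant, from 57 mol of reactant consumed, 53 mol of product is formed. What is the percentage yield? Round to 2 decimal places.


Yield = (moles product / moles consumed) * 100%
Yield = (53 / 57) * 100
Yield = 0.9298 * 100
Yield = 92.98%


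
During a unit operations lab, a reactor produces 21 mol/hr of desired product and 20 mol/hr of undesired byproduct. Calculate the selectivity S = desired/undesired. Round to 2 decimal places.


S = desired product rate / undesired product rate
S = 21 / 20
S = 1.05


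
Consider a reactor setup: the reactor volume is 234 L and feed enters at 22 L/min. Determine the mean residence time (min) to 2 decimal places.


tau = V / v0
tau = 234 / 22
tau = 10.64 min


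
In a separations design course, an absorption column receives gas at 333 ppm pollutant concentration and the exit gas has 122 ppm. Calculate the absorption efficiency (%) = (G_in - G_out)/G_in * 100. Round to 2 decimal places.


Efficiency = (G_in - G_out) / G_in * 100%
Efficiency = (333 - 122) / 333 * 100
Efficiency = 211 / 333 * 100
Efficiency = 63.36%


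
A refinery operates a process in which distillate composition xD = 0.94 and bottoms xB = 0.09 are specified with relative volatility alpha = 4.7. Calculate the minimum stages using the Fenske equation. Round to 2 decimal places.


N_min = ln((xD*(1-xB))/(xB*(1-xD))) / ln(alpha)
Numerator inside ln: 0.8554 / 0.0054 = 158.407407
ln(158.407407) = 5.06517
ln(alpha) = ln(4.7) = 1.547563
N_min = 5.06517 / 1.547563 = 3.27


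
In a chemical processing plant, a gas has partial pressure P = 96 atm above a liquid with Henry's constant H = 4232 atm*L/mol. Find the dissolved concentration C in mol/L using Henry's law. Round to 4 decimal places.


C = P / H
C = 96 / 4232
C = 0.0227 mol/L


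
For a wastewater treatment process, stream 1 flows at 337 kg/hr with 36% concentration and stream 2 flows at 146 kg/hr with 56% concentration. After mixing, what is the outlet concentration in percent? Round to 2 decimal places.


Mass balance on solute: F1*x1 + F2*x2 = F3*x3
F3 = F1 + F2 = 337 + 146 = 483 kg/hr
x3 = (F1*x1 + F2*x2)/F3
x3 = (337*0.36 + 146*0.56) / 483
x3 = 42.05%


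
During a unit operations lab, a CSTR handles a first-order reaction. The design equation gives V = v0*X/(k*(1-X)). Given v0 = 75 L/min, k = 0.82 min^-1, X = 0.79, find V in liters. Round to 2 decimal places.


V = v0 * X / (k * (1 - X))
V = 75 * 0.79 / (0.82 * (1 - 0.79))
V = 59.25 / (0.82 * 0.21)
V = 59.25 / 0.1722
V = 344.08 L


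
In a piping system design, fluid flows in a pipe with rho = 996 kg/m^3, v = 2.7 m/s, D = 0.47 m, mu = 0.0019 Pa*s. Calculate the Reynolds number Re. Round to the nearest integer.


Re = rho * v * D / mu
Re = 996 * 2.7 * 0.47 / 0.0019
Re = 1263.924 / 0.0019
Re = 665223


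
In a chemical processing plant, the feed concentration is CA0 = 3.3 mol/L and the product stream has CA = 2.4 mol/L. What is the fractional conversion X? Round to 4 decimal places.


X = (CA0 - CA) / CA0
X = (3.3 - 2.4) / 3.3
X = 0.9 / 3.3
X = 0.2727


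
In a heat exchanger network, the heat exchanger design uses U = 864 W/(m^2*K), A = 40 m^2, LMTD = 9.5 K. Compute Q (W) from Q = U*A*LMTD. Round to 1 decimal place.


Q = U * A * LMTD
Q = 864 * 40 * 9.5
Q = 328320.0 W


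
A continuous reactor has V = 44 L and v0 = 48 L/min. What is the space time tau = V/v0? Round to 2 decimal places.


tau = V / v0
tau = 44 / 48
tau = 0.92 min


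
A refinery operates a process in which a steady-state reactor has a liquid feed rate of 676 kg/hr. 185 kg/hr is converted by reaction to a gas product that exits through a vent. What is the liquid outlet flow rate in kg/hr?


Steady-state mass balance on the main outlet: F_out = F_in - F_removed
F_out = 676 - 185
F_out = 491 kg/hr


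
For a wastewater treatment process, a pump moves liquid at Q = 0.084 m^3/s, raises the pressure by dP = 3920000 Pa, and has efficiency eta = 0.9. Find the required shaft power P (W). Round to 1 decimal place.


P = Q * dP / eta
P = 0.084 * 3920000 / 0.9
P = 329280.0 / 0.9
P = 365866.7 W


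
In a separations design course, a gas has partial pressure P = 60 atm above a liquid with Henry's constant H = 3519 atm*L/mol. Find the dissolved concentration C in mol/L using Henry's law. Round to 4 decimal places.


C = P / H
C = 60 / 3519
C = 0.0171 mol/L


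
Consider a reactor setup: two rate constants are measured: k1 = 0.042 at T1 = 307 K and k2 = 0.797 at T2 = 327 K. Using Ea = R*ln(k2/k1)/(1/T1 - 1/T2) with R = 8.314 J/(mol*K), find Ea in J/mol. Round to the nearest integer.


Ea = R * ln(k2/k1) / (1/T1 - 1/T2)
ln(k2/k1) = ln(0.797/0.042) = 2.9431851
1/T1 - 1/T2 = 1/307 - 1/327 = 0.000199225015
Ea = 8.314 * 2.9431851 / 0.000199225015
Ea = 122824 J/mol


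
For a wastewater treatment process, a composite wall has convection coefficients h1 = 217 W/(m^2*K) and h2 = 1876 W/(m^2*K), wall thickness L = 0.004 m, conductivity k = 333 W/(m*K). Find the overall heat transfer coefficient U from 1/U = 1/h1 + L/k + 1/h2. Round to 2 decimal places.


1/U = 1/h1 + L/k + 1/h2
1/U = 1/217 + 0.004/333 + 1/1876
1/U = 0.0046082949 + 1.2012e-05 + 0.000533049
1/U = 0.0051533559
U = 194.05 W/(m^2*K)


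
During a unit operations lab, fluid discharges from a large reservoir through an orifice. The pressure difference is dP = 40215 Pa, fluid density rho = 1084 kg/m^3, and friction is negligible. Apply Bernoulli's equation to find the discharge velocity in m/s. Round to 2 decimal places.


v = sqrt(2*dP/rho)
v = sqrt(2*40215/1084)
v = sqrt(74.197417)
v = 8.61 m/s


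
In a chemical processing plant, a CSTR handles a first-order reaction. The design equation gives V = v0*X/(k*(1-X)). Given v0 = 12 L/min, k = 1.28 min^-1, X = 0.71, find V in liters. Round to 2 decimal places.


V = v0 * X / (k * (1 - X))
V = 12 * 0.71 / (1.28 * (1 - 0.71))
V = 8.52 / (1.28 * 0.29)
V = 8.52 / 0.3712
V = 22.95 L


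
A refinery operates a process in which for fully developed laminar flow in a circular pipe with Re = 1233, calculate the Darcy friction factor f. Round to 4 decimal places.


f = 64 / Re
f = 64 / 1233
f = 0.0519


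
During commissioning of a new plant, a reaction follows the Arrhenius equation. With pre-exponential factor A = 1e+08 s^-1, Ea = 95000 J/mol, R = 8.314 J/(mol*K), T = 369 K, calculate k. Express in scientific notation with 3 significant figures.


k = A * exp(-Ea/(R*T))
k = 1e+08 * exp(-95000 / (8.314 * 369))
k = 1e+08 * exp(-30.96615)
k = 3.56e-06


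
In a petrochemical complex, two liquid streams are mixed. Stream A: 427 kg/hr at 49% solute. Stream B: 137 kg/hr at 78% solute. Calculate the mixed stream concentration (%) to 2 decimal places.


Mass balance on solute: F1*x1 + F2*x2 = F3*x3
F3 = F1 + F2 = 427 + 137 = 564 kg/hr
x3 = (F1*x1 + F2*x2)/F3
x3 = (427*0.49 + 137*0.78) / 564
x3 = 56.04%


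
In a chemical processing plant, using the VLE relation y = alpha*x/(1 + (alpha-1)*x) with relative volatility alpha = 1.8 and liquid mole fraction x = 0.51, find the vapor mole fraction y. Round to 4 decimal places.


y = alpha*x / (1 + (alpha-1)*x)
y = 1.8*0.51 / (1 + (1.8-1)*0.51)
y = 0.918 / (1 + 0.408)
y = 0.918 / 1.408
y = 0.6520


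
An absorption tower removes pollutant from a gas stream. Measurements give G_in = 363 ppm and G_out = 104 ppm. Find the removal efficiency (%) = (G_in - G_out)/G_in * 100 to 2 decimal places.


Efficiency = (G_in - G_out) / G_in * 100%
Efficiency = (363 - 104) / 363 * 100
Efficiency = 259 / 363 * 100
Efficiency = 71.35%


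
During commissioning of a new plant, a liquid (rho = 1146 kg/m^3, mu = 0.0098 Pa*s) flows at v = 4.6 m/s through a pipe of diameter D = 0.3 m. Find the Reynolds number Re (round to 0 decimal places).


Re = rho * v * D / mu
Re = 1146 * 4.6 * 0.3 / 0.0098
Re = 1581.48 / 0.0098
Re = 161376


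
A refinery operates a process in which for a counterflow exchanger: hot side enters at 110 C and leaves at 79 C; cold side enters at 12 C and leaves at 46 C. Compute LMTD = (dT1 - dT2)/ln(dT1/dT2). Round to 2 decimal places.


dT1 = Th_in - Tc_out = 110 - 46 = 64
dT2 = Th_out - Tc_in = 79 - 12 = 67
LMTD = (dT1 - dT2) / ln(dT1/dT2)
LMTD = (64 - 67) / ln(64/67)
LMTD = 65.49 K


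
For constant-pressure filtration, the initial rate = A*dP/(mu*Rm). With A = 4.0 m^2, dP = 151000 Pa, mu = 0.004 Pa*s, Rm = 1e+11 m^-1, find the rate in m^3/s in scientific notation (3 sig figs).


rate = A * dP / (mu * Rm)
rate = 4.0 * 151000 / (0.004 * 1e+11)
rate = 604000.0 / 4.000e+08
rate = 1.51e-03 m^3/s


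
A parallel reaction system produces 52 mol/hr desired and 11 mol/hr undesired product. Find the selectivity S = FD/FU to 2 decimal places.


S = desired product rate / undesired product rate
S = 52 / 11
S = 4.73


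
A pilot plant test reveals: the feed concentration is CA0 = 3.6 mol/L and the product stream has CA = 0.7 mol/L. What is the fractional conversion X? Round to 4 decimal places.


X = (CA0 - CA) / CA0
X = (3.6 - 0.7) / 3.6
X = 2.9 / 3.6
X = 0.8056


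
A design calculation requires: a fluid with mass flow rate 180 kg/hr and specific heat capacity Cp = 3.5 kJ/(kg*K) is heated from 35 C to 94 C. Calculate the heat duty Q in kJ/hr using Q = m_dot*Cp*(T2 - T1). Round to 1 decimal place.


Q = m_dot * Cp * (T2 - T1)
Q = 180 * 3.5 * (94 - 35)
Q = 180 * 3.5 * 59
Q = 37170.0 kJ/hr


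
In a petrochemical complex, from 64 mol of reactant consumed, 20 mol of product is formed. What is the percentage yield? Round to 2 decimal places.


Yield = (moles product / moles consumed) * 100%
Yield = (20 / 64) * 100
Yield = 0.3125 * 100
Yield = 31.25%


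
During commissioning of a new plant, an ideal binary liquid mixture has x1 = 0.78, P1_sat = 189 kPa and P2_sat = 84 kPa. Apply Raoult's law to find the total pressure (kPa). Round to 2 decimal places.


P = x1*P1_sat + x2*P2_sat
x2 = 1 - x1 = 1 - 0.78 = 0.22
P = 0.78*189 + 0.22*84
P = 147.42 + 18.48
P = 165.90 kPa


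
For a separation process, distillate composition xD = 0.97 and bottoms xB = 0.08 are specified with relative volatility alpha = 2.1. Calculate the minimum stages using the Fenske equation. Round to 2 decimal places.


N_min = ln((xD*(1-xB))/(xB*(1-xD))) / ln(alpha)
Numerator inside ln: 0.8924 / 0.0024 = 371.833333
ln(371.833333) = 5.918446
ln(alpha) = ln(2.1) = 0.741937
N_min = 5.918446 / 0.741937 = 7.98


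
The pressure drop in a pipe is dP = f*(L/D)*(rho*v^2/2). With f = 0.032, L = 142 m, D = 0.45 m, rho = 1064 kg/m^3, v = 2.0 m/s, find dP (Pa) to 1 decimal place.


dP = f * (L/D) * (rho*v^2/2)
dP = 0.032 * (142/0.45) * (1064*2.0^2/2)
L/D = 315.55555556
rho*v^2/2 = 1064*4.0/2 = 2128.0
dP = 0.032 * 315.55555556 * 2128.0
dP = 21488.1 Pa


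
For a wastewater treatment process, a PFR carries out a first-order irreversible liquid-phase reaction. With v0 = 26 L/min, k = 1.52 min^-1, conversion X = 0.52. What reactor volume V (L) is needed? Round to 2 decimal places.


V = (v0/k) * ln(1/(1-X))
V = (26/1.52) * ln(1/(1-0.52))
V = 17.105263 * ln(2.083333)
V = 17.105263 * 0.733969
V = 12.55 L


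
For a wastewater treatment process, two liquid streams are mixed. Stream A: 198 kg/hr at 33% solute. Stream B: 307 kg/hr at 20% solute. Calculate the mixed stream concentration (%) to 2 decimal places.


Mass balance on solute: F1*x1 + F2*x2 = F3*x3
F3 = F1 + F2 = 198 + 307 = 505 kg/hr
x3 = (F1*x1 + F2*x2)/F3
x3 = (198*0.33 + 307*0.2) / 505
x3 = 25.10%


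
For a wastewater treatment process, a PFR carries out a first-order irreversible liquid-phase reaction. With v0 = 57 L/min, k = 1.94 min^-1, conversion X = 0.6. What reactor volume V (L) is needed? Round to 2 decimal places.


V = (v0/k) * ln(1/(1-X))
V = (57/1.94) * ln(1/(1-0.6))
V = 29.381443 * ln(2.5)
V = 29.381443 * 0.916291
V = 26.92 L


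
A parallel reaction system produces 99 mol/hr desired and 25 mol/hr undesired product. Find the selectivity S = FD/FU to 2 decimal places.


S = desired product rate / undesired product rate
S = 99 / 25
S = 3.96


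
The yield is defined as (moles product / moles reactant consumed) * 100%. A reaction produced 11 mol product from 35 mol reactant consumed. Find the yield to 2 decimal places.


Yield = (moles product / moles consumed) * 100%
Yield = (11 / 35) * 100
Yield = 0.3143 * 100
Yield = 31.43%


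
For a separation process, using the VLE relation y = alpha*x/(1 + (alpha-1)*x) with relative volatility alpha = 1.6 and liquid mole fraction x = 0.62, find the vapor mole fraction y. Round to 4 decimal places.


y = alpha*x / (1 + (alpha-1)*x)
y = 1.6*0.62 / (1 + (1.6-1)*0.62)
y = 0.992 / (1 + 0.372)
y = 0.992 / 1.372
y = 0.7230


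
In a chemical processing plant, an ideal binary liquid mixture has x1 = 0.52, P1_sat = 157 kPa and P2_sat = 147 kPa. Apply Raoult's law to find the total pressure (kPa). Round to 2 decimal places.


P = x1*P1_sat + x2*P2_sat
x2 = 1 - x1 = 1 - 0.52 = 0.48
P = 0.52*157 + 0.48*147
P = 81.64 + 70.56
P = 152.20 kPa


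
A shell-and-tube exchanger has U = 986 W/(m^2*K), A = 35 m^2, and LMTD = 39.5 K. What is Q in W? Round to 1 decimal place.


Q = U * A * LMTD
Q = 986 * 35 * 39.5
Q = 1363145.0 W


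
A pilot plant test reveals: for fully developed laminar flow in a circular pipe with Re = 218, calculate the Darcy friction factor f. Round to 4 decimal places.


f = 64 / Re
f = 64 / 218
f = 0.2936


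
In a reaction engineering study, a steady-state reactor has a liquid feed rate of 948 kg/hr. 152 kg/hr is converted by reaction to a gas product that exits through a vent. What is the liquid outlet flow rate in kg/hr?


Steady-state mass balance on the main outlet: F_out = F_in - F_removed
F_out = 948 - 152
F_out = 796 kg/hr


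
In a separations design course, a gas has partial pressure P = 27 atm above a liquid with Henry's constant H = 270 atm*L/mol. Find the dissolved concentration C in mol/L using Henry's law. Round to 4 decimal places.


C = P / H
C = 27 / 270
C = 0.1000 mol/L


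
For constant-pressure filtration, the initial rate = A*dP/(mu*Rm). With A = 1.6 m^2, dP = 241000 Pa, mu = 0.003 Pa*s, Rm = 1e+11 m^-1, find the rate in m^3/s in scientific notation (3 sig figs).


rate = A * dP / (mu * Rm)
rate = 1.6 * 241000 / (0.003 * 1e+11)
rate = 385600.0 / 3.000e+08
rate = 1.29e-03 m^3/s


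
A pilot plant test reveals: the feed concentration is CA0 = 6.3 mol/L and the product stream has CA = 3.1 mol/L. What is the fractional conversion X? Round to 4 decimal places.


X = (CA0 - CA) / CA0
X = (6.3 - 3.1) / 6.3
X = 3.2 / 6.3
X = 0.5079


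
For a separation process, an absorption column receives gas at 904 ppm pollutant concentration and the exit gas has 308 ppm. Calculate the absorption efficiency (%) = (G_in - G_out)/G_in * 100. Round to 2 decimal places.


Efficiency = (G_in - G_out) / G_in * 100%
Efficiency = (904 - 308) / 904 * 100
Efficiency = 596 / 904 * 100
Efficiency = 65.93%


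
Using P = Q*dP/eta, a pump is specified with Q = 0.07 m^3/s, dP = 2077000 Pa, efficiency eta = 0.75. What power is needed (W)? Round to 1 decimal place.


P = Q * dP / eta
P = 0.07 * 2077000 / 0.75
P = 145390.0 / 0.75
P = 193853.3 W


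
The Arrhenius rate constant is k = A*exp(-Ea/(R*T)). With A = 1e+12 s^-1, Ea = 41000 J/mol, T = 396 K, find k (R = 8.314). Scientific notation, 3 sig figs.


k = A * exp(-Ea/(R*T))
k = 1e+12 * exp(-41000 / (8.314 * 396))
k = 1e+12 * exp(-12.453134)
k = 3.91e+06


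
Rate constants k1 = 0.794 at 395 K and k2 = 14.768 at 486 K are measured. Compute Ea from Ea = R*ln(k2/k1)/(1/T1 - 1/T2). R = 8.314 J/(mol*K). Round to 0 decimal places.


Ea = R * ln(k2/k1) / (1/T1 - 1/T2)
ln(k2/k1) = ln(14.768/0.794) = 2.9231345
1/T1 - 1/T2 = 1/395 - 1/486 = 0.000474032401
Ea = 8.314 * 2.9231345 / 0.000474032401
Ea = 51269 J/mol


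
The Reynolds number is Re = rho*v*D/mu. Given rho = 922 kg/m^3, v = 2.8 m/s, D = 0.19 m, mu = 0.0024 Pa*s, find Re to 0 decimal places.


Re = rho * v * D / mu
Re = 922 * 2.8 * 0.19 / 0.0024
Re = 490.504 / 0.0024
Re = 204377


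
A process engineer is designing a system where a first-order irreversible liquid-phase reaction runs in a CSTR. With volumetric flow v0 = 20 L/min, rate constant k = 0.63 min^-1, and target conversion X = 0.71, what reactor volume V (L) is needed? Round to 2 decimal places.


V = v0 * X / (k * (1 - X))
V = 20 * 0.71 / (0.63 * (1 - 0.71))
V = 14.2 / (0.63 * 0.29)
V = 14.2 / 0.1827
V = 77.72 L


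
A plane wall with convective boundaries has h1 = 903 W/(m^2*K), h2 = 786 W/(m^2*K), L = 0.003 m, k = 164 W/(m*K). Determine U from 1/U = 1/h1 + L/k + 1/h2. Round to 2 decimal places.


1/U = 1/h1 + L/k + 1/h2
1/U = 1/903 + 0.003/164 + 1/786
1/U = 0.0011074197 + 1.82927e-05 + 0.0012722646
1/U = 0.002397977
U = 417.02 W/(m^2*K)


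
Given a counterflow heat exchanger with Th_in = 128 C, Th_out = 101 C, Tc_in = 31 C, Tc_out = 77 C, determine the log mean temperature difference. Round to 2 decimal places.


dT1 = Th_in - Tc_out = 128 - 77 = 51
dT2 = Th_out - Tc_in = 101 - 31 = 70
LMTD = (dT1 - dT2) / ln(dT1/dT2)
LMTD = (51 - 70) / ln(51/70)
LMTD = 60.00 K


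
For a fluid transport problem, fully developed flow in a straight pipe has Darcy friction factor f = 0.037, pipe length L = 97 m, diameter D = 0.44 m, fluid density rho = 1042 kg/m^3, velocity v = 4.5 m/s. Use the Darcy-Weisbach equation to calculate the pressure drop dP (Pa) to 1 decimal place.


dP = f * (L/D) * (rho*v^2/2)
dP = 0.037 * (97/0.44) * (1042*4.5^2/2)
L/D = 220.45454545
rho*v^2/2 = 1042*20.25/2 = 10550.25
dP = 0.037 * 220.45454545 * 10550.25
dP = 86056.5 Pa


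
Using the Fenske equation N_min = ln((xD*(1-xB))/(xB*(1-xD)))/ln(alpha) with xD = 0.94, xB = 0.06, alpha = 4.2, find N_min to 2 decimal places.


N_min = ln((xD*(1-xB))/(xB*(1-xD))) / ln(alpha)
Numerator inside ln: 0.8836 / 0.0036 = 245.444444
ln(245.444444) = 5.503071
ln(alpha) = ln(4.2) = 1.435085
N_min = 5.503071 / 1.435085 = 3.83


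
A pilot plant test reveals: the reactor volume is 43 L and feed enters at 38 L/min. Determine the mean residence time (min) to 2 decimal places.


tau = V / v0
tau = 43 / 38
tau = 1.13 min


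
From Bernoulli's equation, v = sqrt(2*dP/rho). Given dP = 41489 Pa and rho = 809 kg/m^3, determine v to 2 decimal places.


v = sqrt(2*dP/rho)
v = sqrt(2*41489/809)
v = sqrt(102.568603)
v = 10.13 m/s


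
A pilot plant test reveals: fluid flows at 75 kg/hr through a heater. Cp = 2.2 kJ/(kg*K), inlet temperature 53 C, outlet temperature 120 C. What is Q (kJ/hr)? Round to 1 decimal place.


Q = m_dot * Cp * (T2 - T1)
Q = 75 * 2.2 * (120 - 53)
Q = 75 * 2.2 * 67
Q = 11055.0 kJ/hr


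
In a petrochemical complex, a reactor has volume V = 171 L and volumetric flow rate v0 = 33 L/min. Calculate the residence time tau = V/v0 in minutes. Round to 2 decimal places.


tau = V / v0
tau = 171 / 33
tau = 5.18 min


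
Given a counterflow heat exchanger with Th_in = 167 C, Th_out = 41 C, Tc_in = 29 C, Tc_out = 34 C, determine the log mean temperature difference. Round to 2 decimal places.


dT1 = Th_in - Tc_out = 167 - 34 = 133
dT2 = Th_out - Tc_in = 41 - 29 = 12
LMTD = (dT1 - dT2) / ln(dT1/dT2)
LMTD = (133 - 12) / ln(133/12)
LMTD = 50.30 K


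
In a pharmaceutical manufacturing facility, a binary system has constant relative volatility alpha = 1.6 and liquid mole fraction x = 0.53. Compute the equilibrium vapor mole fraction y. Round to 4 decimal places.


y = alpha*x / (1 + (alpha-1)*x)
y = 1.6*0.53 / (1 + (1.6-1)*0.53)
y = 0.848 / (1 + 0.318)
y = 0.848 / 1.318
y = 0.6434


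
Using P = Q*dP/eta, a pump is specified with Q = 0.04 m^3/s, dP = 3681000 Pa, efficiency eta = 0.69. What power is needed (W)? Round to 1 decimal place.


P = Q * dP / eta
P = 0.04 * 3681000 / 0.69
P = 147240.0 / 0.69
P = 213391.3 W


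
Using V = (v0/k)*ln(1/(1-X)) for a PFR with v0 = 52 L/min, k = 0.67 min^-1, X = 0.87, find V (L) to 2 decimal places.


V = (v0/k) * ln(1/(1-X))
V = (52/0.67) * ln(1/(1-0.87))
V = 77.61194 * ln(7.692308)
V = 77.61194 * 2.040221
V = 158.35 L


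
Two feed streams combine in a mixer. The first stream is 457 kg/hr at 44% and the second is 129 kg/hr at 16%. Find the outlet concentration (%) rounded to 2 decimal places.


Mass balance on solute: F1*x1 + F2*x2 = F3*x3
F3 = F1 + F2 = 457 + 129 = 586 kg/hr
x3 = (F1*x1 + F2*x2)/F3
x3 = (457*0.44 + 129*0.16) / 586
x3 = 37.84%


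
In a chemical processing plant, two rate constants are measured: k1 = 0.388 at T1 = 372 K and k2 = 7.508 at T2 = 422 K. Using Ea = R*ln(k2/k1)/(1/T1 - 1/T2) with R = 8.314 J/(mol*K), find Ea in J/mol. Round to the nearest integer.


Ea = R * ln(k2/k1) / (1/T1 - 1/T2)
ln(k2/k1) = ln(7.508/0.388) = 2.9627191
1/T1 - 1/T2 = 1/372 - 1/422 = 0.000318503797
Ea = 8.314 * 2.9627191 / 0.000318503797
Ea = 77337 J/mol


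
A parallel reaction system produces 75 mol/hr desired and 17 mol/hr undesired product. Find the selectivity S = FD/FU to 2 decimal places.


S = desired product rate / undesired product rate
S = 75 / 17
S = 4.41


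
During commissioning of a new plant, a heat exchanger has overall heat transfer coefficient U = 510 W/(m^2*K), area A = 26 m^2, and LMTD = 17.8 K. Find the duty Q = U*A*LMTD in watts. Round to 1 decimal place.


Q = U * A * LMTD
Q = 510 * 26 * 17.8
Q = 236028.0 W


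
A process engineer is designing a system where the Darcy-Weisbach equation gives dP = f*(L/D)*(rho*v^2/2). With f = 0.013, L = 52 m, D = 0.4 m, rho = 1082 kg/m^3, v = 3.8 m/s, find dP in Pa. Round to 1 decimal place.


dP = f * (L/D) * (rho*v^2/2)
dP = 0.013 * (52/0.4) * (1082*3.8^2/2)
L/D = 130.0
rho*v^2/2 = 1082*14.44/2 = 7812.04
dP = 0.013 * 130.0 * 7812.04
dP = 13202.3 Pa


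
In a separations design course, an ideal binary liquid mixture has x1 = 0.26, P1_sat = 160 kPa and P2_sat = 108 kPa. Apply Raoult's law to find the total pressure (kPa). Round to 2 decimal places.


P = x1*P1_sat + x2*P2_sat
x2 = 1 - x1 = 1 - 0.26 = 0.74
P = 0.26*160 + 0.74*108
P = 41.6 + 79.92
P = 121.52 kPa


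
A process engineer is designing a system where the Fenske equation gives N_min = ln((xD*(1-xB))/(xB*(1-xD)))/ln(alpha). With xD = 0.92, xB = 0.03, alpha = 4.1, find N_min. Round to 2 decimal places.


N_min = ln((xD*(1-xB))/(xB*(1-xD))) / ln(alpha)
Numerator inside ln: 0.8924 / 0.0024 = 371.833333
ln(371.833333) = 5.918446
ln(alpha) = ln(4.1) = 1.410987
N_min = 5.918446 / 1.410987 = 4.19


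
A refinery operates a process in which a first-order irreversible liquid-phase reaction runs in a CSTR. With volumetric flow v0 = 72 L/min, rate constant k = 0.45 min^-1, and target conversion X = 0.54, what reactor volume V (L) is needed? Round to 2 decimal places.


V = v0 * X / (k * (1 - X))
V = 72 * 0.54 / (0.45 * (1 - 0.54))
V = 38.88 / (0.45 * 0.46)
V = 38.88 / 0.207
V = 187.83 L


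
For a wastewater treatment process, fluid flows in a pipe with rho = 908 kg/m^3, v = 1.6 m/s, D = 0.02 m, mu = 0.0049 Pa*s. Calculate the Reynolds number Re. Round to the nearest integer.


Re = rho * v * D / mu
Re = 908 * 1.6 * 0.02 / 0.0049
Re = 29.056 / 0.0049
Re = 5930


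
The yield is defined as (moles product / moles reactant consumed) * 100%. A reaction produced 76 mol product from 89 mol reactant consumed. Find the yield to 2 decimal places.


Yield = (moles product / moles consumed) * 100%
Yield = (76 / 89) * 100
Yield = 0.8539 * 100
Yield = 85.39%


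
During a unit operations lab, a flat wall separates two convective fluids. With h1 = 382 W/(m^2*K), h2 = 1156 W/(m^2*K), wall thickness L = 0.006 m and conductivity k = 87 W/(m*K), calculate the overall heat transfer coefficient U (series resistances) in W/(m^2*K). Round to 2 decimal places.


1/U = 1/h1 + L/k + 1/h2
1/U = 1/382 + 0.006/87 + 1/1156
1/U = 0.002617801 + 6.89655e-05 + 0.0008650519
1/U = 0.0035518184
U = 281.55 W/(m^2*K)


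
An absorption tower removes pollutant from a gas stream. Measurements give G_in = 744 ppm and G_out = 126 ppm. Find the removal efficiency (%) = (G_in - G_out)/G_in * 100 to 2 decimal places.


Efficiency = (G_in - G_out) / G_in * 100%
Efficiency = (744 - 126) / 744 * 100
Efficiency = 618 / 744 * 100
Efficiency = 83.06%


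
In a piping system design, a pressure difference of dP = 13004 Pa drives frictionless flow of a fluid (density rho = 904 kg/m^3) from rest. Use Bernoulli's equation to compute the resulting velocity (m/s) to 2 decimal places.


v = sqrt(2*dP/rho)
v = sqrt(2*13004/904)
v = sqrt(28.769912)
v = 5.36 m/s


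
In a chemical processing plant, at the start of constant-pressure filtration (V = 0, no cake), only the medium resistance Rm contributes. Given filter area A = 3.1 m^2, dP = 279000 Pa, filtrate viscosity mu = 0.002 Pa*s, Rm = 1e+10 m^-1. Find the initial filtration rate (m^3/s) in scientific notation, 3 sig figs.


rate = A * dP / (mu * Rm)
rate = 3.1 * 279000 / (0.002 * 1e+10)
rate = 864900.0 / 2.000e+07
rate = 4.32e-02 m^3/s


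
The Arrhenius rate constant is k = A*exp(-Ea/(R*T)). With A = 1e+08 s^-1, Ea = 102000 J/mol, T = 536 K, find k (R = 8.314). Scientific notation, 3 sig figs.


k = A * exp(-Ea/(R*T))
k = 1e+08 * exp(-102000 / (8.314 * 536))
k = 1e+08 * exp(-22.888923)
k = 1.15e-02


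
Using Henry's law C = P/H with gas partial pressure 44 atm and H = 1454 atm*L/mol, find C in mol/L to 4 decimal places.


C = P / H
C = 44 / 1454
C = 0.0303 mol/L


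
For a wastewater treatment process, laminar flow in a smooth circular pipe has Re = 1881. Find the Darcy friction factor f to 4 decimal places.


f = 64 / Re
f = 64 / 1881
f = 0.0340


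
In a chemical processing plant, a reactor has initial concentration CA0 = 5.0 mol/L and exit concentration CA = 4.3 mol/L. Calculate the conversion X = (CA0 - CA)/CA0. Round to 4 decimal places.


X = (CA0 - CA) / CA0
X = (5.0 - 4.3) / 5.0
X = 0.7 / 5.0
X = 0.1400


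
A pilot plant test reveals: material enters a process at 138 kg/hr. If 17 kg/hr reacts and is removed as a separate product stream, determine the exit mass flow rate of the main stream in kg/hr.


Steady-state mass balance on the main outlet: F_out = F_in - F_removed
F_out = 138 - 17
F_out = 121 kg/hr


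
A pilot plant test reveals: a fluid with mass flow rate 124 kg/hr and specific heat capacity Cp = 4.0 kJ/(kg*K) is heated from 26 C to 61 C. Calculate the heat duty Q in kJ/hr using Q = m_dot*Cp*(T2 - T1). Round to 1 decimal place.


Q = m_dot * Cp * (T2 - T1)
Q = 124 * 4.0 * (61 - 26)
Q = 124 * 4.0 * 35
Q = 17360.0 kJ/hr


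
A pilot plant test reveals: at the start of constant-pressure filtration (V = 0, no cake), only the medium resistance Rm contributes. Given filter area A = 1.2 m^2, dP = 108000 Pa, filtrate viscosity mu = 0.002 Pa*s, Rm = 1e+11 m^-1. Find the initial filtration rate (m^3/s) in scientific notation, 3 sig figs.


rate = A * dP / (mu * Rm)
rate = 1.2 * 108000 / (0.002 * 1e+11)
rate = 129600.0 / 2.000e+08
rate = 6.48e-04 m^3/s


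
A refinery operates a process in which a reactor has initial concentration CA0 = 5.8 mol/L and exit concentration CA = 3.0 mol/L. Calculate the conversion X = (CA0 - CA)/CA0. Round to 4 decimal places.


X = (CA0 - CA) / CA0
X = (5.8 - 3.0) / 5.8
X = 2.8 / 5.8
X = 0.4828


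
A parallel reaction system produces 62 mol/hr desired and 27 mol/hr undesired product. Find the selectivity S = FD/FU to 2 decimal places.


S = desired product rate / undesired product rate
S = 62 / 27
S = 2.30


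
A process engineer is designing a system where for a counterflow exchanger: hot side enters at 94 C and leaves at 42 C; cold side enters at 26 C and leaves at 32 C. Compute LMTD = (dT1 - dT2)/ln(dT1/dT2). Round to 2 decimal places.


dT1 = Th_in - Tc_out = 94 - 32 = 62
dT2 = Th_out - Tc_in = 42 - 26 = 16
LMTD = (dT1 - dT2) / ln(dT1/dT2)
LMTD = (62 - 16) / ln(62/16)
LMTD = 33.96 K


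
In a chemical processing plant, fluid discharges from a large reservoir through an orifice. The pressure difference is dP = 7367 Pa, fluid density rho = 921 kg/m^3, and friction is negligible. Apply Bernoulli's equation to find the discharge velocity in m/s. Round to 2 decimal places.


v = sqrt(2*dP/rho)
v = sqrt(2*7367/921)
v = sqrt(15.997828)
v = 4.00 m/s


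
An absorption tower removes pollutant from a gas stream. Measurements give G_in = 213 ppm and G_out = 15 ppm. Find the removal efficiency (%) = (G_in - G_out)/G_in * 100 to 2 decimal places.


Efficiency = (G_in - G_out) / G_in * 100%
Efficiency = (213 - 15) / 213 * 100
Efficiency = 198 / 213 * 100
Efficiency = 92.96%


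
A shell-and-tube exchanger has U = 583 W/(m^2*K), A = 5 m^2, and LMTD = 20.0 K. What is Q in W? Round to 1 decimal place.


Q = U * A * LMTD
Q = 583 * 5 * 20.0
Q = 58300.0 W


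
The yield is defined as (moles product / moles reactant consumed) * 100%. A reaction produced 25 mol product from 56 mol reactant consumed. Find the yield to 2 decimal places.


Yield = (moles product / moles consumed) * 100%
Yield = (25 / 56) * 100
Yield = 0.4464 * 100
Yield = 44.64%


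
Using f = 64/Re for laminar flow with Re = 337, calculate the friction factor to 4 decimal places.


f = 64 / Re
f = 64 / 337
f = 0.1899


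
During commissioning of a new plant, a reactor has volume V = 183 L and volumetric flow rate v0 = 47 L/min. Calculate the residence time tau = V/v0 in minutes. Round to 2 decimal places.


tau = V / v0
tau = 183 / 47
tau = 3.89 min
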